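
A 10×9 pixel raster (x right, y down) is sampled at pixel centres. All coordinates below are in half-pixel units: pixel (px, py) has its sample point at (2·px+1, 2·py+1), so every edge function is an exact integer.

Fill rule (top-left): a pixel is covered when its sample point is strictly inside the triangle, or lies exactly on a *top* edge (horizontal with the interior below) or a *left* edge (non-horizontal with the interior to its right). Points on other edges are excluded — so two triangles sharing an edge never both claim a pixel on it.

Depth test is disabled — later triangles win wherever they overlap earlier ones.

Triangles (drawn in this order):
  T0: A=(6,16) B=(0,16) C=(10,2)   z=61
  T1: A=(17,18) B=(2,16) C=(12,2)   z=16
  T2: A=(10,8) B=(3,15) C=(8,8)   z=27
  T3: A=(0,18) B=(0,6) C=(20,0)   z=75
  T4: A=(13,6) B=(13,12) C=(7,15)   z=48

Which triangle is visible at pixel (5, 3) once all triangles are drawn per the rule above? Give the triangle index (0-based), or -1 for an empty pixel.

T0:
  2·area = 84
  edge (6, 16)→(0, 16): d=(-6,0) right/bottom  bias=-1
  edge (0, 16)→(10, 2): d=(10,-14) top-left  bias=+0
  edge (10, 2)→(6, 16): d=(-4,14) right/bottom  bias=-1
    (4,2)@(9, 5): e=[66,16,2] → X
    (5,2)@(11, 5): e=[66,44,-26] → .
    (3,3)@(7, 7): e=[54,8,22] → X
    (4,3)@(9, 7): e=[54,36,-6] → .
    (2,4)@(5, 9): e=[42,0,42] → X  [on edge]
    (4,4)@(9, 9): e=[42,56,-14] → .
    (2,5)@(5, 11): e=[30,20,34] → X
    (4,5)@(9, 11): e=[30,76,-22] → .
    (1,6)@(3, 13): e=[18,12,54] → X
    (3,6)@(7, 13): e=[18,68,-2] → .
    (0,7)@(1, 15): e=[6,4,74] → X
    (3,7)@(7, 15): e=[6,88,-10] → .
  covered (11 px):
    . . . . . . . . . .
    . . . . . . . . . .
    . . . . X . . . . .
    . . . X . . . . . .
    . . X X . . . . . .
    . . X X . . . . . .
    . X X . . . . . . .
    X X X . . . . . . .
    . . . . . . . . . .
T1:
  2·area = 230
  edge (17, 18)→(2, 16): d=(-15,-2) top-left  bias=+0
  edge (2, 16)→(12, 2): d=(10,-14) top-left  bias=+0
  edge (12, 2)→(17, 18): d=(5,16) right/bottom  bias=-1
    (5,2)@(11, 5): e=[183,16,31] → X
    (6,2)@(13, 5): e=[187,44,-1] → .
    (4,3)@(9, 7): e=[149,8,73] → X
    (6,3)@(13, 7): e=[157,64,9] → X
    (7,3)@(15, 7): e=[161,92,-23] → .
    (3,4)@(7, 9): e=[115,0,115] → X  [on edge]
    (7,4)@(15, 9): e=[131,112,-13] → .
    (3,5)@(7, 11): e=[85,20,125] → X
    (7,5)@(15, 11): e=[101,132,-3] → .
    (2,6)@(5, 13): e=[51,12,167] → X
    (7,6)@(15, 13): e=[71,152,7] → X
    (8,6)@(17, 13): e=[75,180,-25] → .
  covered (28 px):
    . . . . . . . . . .
    . . . . . . . . . .
    . . . . . X . . . .
    . . . . X X X . . .
    . . . X X X X . . .
    . . . X X X X . . .
    . . X X X X X X . .
    . X X X X X X X . .
    . . . . . X X X . .
T2:
  2·area = 14
  edge (10, 8)→(3, 15): d=(-7,7) right/bottom  bias=-1
  edge (3, 15)→(8, 8): d=(5,-7) top-left  bias=+0
  edge (8, 8)→(10, 8): d=(2,0) top-left  bias=+0
    (6,0)@(13, 1): e=[28,0,-14] → .  [on edge]
    (8,0)@(17, 1): e=[0,28,-14] → .  [on edge]
    (7,1)@(15, 3): e=[0,24,-10] → .  [on edge]
    (6,2)@(13, 5): e=[0,20,-6] → .  [on edge]
    (5,3)@(11, 7): e=[0,16,-2] → .  [on edge]
    (4,4)@(9, 9): e=[0,12,2] → .  [on edge]
    (3,5)@(7, 11): e=[0,8,6] → .  [on edge]
    (2,6)@(5, 13): e=[0,4,10] → .  [on edge]
    (1,7)@(3, 15): e=[0,0,14] → .  [on edge]
    (0,8)@(1, 17): e=[0,-4,18] → .  [on edge]
  covered (0 px):
    . . . . . . . . . .
    . . . . . . . . . .
    . . . . . . . . . .
    . . . . . . . . . .
    . . . . . . . . . .
    . . . . . . . . . .
    . . . . . . . . . .
    . . . . . . . . . .
    . . . . . . . . . .
T3:
  2·area = 240
  edge (0, 18)→(0, 6): d=(0,-12) top-left  bias=+0
  edge (0, 6)→(20, 0): d=(20,-6) top-left  bias=+0
  edge (20, 0)→(0, 18): d=(-20,18) right/bottom  bias=-1
    (8,0)@(17, 1): e=[204,2,34] → X
    (9,0)@(19, 1): e=[228,14,-2] → .
    (5,1)@(11, 3): e=[132,6,102] → X
    (6,1)@(13, 3): e=[156,18,66] → X
    (7,1)@(15, 3): e=[180,30,30] → X
    (8,1)@(17, 3): e=[204,42,-6] → .
    (2,2)@(5, 5): e=[60,10,170] → X
    (3,2)@(7, 5): e=[84,22,134] → X
    (4,2)@(9, 5): e=[108,34,98] → X
    (7,2)@(15, 5): e=[180,70,-10] → .
    (0,3)@(1, 7): e=[12,26,202] → X
    (1,3)@(3, 7): e=[36,38,166] → X
  covered (30 px):
    . . . . . . . . X .
    . . . . . X X X . .
    . . X X X X X . . .
    X X X X X X . . . .
    X X X X X . . . . .
    X X X X . . . . . .
    X X X . . . . . . .
    X X . . . . . . . .
    X . . . . . . . . .
T4:
  2·area = 36
  edge (13, 6)→(13, 12): d=(0,6) right/bottom  bias=-1
  edge (13, 12)→(7, 15): d=(-6,3) right/bottom  bias=-1
  edge (7, 15)→(13, 6): d=(6,-9) top-left  bias=+0
    (6,0)@(13, 1): e=[0,66,-30] → .  [on edge]
    (6,1)@(13, 3): e=[0,54,-18] → .  [on edge]
    (7,1)@(15, 3): e=[-12,48,0] → .  [on edge]
    (6,2)@(13, 5): e=[0,42,-6] → .  [on edge]
    (6,3)@(13, 7): e=[0,30,6] → .  [on edge]
    (5,4)@(11, 9): e=[12,24,0] → X  [on edge]
    (6,4)@(13, 9): e=[0,18,18] → .  [on edge]
    (9,4)@(19, 9): e=[-36,0,72] → .  [on edge]
    (5,5)@(11, 11): e=[12,12,12] → X
    (6,5)@(13, 11): e=[0,6,30] → .  [on edge]
    (7,5)@(15, 11): e=[-12,0,48] → .  [on edge]
    (4,6)@(9, 13): e=[24,6,6] → X
    (5,6)@(11, 13): e=[12,0,24] → .  [on edge]
    (6,6)@(13, 13): e=[0,-6,42] → .  [on edge]
    (3,7)@(7, 15): e=[36,0,0] → .  [on edge]
    (6,7)@(13, 15): e=[0,-18,54] → .  [on edge]
    (1,8)@(3, 17): e=[60,0,-24] → .  [on edge]
    (6,8)@(13, 17): e=[0,-30,66] → .  [on edge]
  covered (3 px):
    . . . . . . . . . .
    . . . . . . . . . .
    . . . . . . . . . .
    . . . . . . . . . .
    . . . . . X . . . .
    . . . . . X . . . .
    . . . . X . . . . .
    . . . . . . . . . .
    . . . . . . . . . .

Z-buffer (winner per pixel, '.' = empty):
  . . . . . . . . 3 .
  . . . . . 3 3 3 . .
  . . 3 3 3 3 3 . . .
  3 3 3 3 3 3 1 . . .
  3 3 3 3 3 4 1 . . .
  3 3 3 3 1 4 1 . . .
  3 3 3 1 4 1 1 1 . .
  3 3 1 1 1 1 1 1 . .
  3 . . . . 1 1 1 . .

Final: 3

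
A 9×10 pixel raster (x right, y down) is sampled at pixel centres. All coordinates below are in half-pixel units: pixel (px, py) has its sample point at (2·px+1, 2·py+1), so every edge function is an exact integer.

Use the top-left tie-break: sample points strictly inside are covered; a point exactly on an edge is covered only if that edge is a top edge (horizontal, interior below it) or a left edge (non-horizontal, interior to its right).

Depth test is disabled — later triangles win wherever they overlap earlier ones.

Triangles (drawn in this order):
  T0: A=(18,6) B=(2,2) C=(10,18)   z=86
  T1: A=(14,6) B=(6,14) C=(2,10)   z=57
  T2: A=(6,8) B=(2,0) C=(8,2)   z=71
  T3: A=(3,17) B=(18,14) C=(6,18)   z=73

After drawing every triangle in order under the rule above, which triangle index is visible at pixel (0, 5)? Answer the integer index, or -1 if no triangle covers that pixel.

T0:
  2·area = 224  (B↔C swapped to make it positive)
  edge (18, 6)→(10, 18): d=(-8,12) right/bottom  bias=-1
  edge (10, 18)→(2, 2): d=(-8,-16) top-left  bias=+0
  edge (2, 2)→(18, 6): d=(16,4) right/bottom  bias=-1
    (1,1)@(3, 3): e=[204,8,12] → █
    (2,1)@(5, 3): e=[180,40,4] → █
    (3,1)@(7, 3): e=[156,72,-4] → ·
    (1,2)@(3, 5): e=[188,-8,44] → ·
    (2,2)@(5, 5): e=[164,24,36] → █
    (3,2)@(7, 5): e=[140,56,28] → █
    (4,2)@(9, 5): e=[116,88,20] → █
    (5,2)@(11, 5): e=[92,120,12] → █
    (6,2)@(13, 5): e=[68,152,4] → █
    (7,2)@(15, 5): e=[44,184,-4] → ·
    (2,3)@(5, 7): e=[148,8,68] → █
    (7,3)@(15, 7): e=[28,168,28] → █
  covered (28 px):
    · · · · · · · · ·
    · █ █ · · · · · ·
    · · █ █ █ █ █ · ·
    · · █ █ █ █ █ █ █
    · · · █ █ █ █ █ ·
    · · · █ █ █ █ · ·
    · · · · █ █ █ · ·
    · · · · █ █ · · ·
    · · · · · · · · ·
    · · · · · · · · ·
T1:
  2·area = 64
  edge (14, 6)→(6, 14): d=(-8,8) right/bottom  bias=-1
  edge (6, 14)→(2, 10): d=(-4,-4) top-left  bias=+0
  edge (2, 10)→(14, 6): d=(12,-4) top-left  bias=+0
    (8,1)@(17, 3): e=[0,88,-24] → ·  [on edge]
    (7,2)@(15, 5): e=[0,72,-8] → ·  [on edge]
    (8,2)@(17, 5): e=[-16,80,0] → ·  [on edge]
    (5,3)@(11, 7): e=[16,48,0] → █  [on edge]
    (6,3)@(13, 7): e=[0,56,8] → ·  [on edge]
    (0,4)@(1, 9): e=[80,0,-16] → ·  [on edge]
    (2,4)@(5, 9): e=[48,16,0] → █  [on edge]
    (3,4)@(7, 9): e=[32,24,8] → █
    (4,4)@(9, 9): e=[16,32,16] → █
    (5,4)@(11, 9): e=[0,40,24] → ·  [on edge]
    (1,5)@(3, 11): e=[48,0,16] → █  [on edge]
    (4,5)@(9, 11): e=[0,24,40] → ·  [on edge]
    (2,6)@(5, 13): e=[16,0,48] → █  [on edge]
    (3,6)@(7, 13): e=[0,8,56] → ·  [on edge]
    (2,7)@(5, 15): e=[0,-8,72] → ·  [on edge]
    (3,7)@(7, 15): e=[-16,0,80] → ·  [on edge]
    (1,8)@(3, 17): e=[0,-24,88] → ·  [on edge]
    (4,8)@(9, 17): e=[-48,0,112] → ·  [on edge]
    (0,9)@(1, 19): e=[0,-40,104] → ·  [on edge]
    (5,9)@(11, 19): e=[-80,0,144] → ·  [on edge]
  covered (8 px):
    · · · · · · · · ·
    · · · · · · · · ·
    · · · · · · · · ·
    · · · · · █ · · ·
    · · █ █ █ · · · ·
    · █ █ █ · · · · ·
    · · █ · · · · · ·
    · · · · · · · · ·
    · · · · · · · · ·
    · · · · · · · · ·
T2:
  2·area = 40
  edge (6, 8)→(2, 0): d=(-4,-8) top-left  bias=+0
  edge (2, 0)→(8, 2): d=(6,2) right/bottom  bias=-1
  edge (8, 2)→(6, 8): d=(-2,6) right/bottom  bias=-1
    (1,0)@(3, 1): e=[4,4,32] → █
    (2,0)@(5, 1): e=[20,0,20] → ·  [on edge]
    (1,1)@(3, 3): e=[-4,16,28] → ·
    (2,1)@(5, 3): e=[12,12,16] → █
    (3,1)@(7, 3): e=[28,8,4] → █
    (4,1)@(9, 3): e=[44,4,-8] → ·
    (5,1)@(11, 3): e=[60,0,-20] → ·  [on edge]
    (2,2)@(5, 5): e=[4,24,12] → █
    (3,2)@(7, 5): e=[20,20,0] → ·  [on edge]
    (8,2)@(17, 5): e=[100,0,-60] → ·  [on edge]
    (2,3)@(5, 7): e=[-4,36,8] → ·
    (2,5)@(5, 11): e=[-20,60,0] → ·  [on edge]
    (1,8)@(3, 17): e=[-60,100,0] → ·  [on edge]
  covered (4 px):
    · █ · · · · · · ·
    · · █ █ · · · · ·
    · · █ · · · · · ·
    · · · · · · · · ·
    · · · · · · · · ·
    · · · · · · · · ·
    · · · · · · · · ·
    · · · · · · · · ·
    · · · · · · · · ·
    · · · · · · · · ·
T3:
  2·area = 24
  edge (3, 17)→(18, 14): d=(15,-3) top-left  bias=+0
  edge (18, 14)→(6, 18): d=(-12,4) right/bottom  bias=-1
  edge (6, 18)→(3, 17): d=(-3,-1) top-left  bias=+0
    (6,7)@(13, 15): e=[0,8,16] → █  [on edge]
    (7,7)@(15, 15): e=[6,0,18] → ·  [on edge]
    (1,8)@(3, 17): e=[0,24,0] → █  [on edge]
    (2,8)@(5, 17): e=[6,16,2] → █
    (3,8)@(7, 17): e=[12,8,4] → █
    (4,8)@(9, 17): e=[18,0,6] → ·  [on edge]
    (6,8)@(13, 17): e=[30,-16,10] → ·
    (1,9)@(3, 19): e=[30,0,-6] → ·  [on edge]
    (2,9)@(5, 19): e=[36,-8,-4] → ·
    (3,9)@(7, 19): e=[42,-16,-2] → ·
    (4,9)@(9, 19): e=[48,-24,0] → ·  [on edge]
  covered (4 px):
    · · · · · · · · ·
    · · · · · · · · ·
    · · · · · · · · ·
    · · · · · · · · ·
    · · · · · · · · ·
    · · · · · · · · ·
    · · · · · · · · ·
    · · · · · · █ · ·
    · █ █ █ · · · · ·
    · · · · · · · · ·

Z-buffer (winner per pixel, '.' = empty):
  . 2 . . . . . . .
  . 0 2 2 . . . . .
  . . 2 0 0 0 0 . .
  . . 0 0 0 1 0 0 0
  . . 1 1 1 0 0 0 .
  . 1 1 1 0 0 0 . .
  . . 1 . 0 0 0 . .
  . . . . 0 0 3 . .
  . 3 3 3 . . . . .
  . . . . . . . . .

Final: -1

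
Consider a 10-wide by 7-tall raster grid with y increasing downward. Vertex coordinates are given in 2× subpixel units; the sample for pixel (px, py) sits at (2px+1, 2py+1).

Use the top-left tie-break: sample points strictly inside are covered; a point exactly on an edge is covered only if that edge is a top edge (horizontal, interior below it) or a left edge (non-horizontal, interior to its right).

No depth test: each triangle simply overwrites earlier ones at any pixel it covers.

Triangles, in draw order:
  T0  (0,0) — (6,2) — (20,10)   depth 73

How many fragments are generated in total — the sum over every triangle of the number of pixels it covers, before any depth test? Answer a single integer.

T0:
  2·area = 20
  edge (0, 0)→(6, 2): d=(6,2) right/bottom  bias=-1
  edge (6, 2)→(20, 10): d=(14,8) right/bottom  bias=-1
  edge (20, 10)→(0, 0): d=(-20,-10) top-left  bias=+0
    (1,0)@(3, 1): e=[0,10,10] → .  [on edge]
    (3,1)@(7, 3): e=[4,6,10] → X
    (4,1)@(9, 3): e=[0,-10,30] → .  [on edge]
    (3,2)@(7, 5): e=[16,34,-30] → .
    (5,2)@(11, 5): e=[8,2,10] → X
    (6,2)@(13, 5): e=[4,-14,30] → .
    (7,2)@(15, 5): e=[0,-30,50] → .  [on edge]
    (5,3)@(11, 7): e=[20,30,-30] → .
  covered (2 px):
    . . . . . . . . . .
    . . . X . . . . . .
    . . . . . X . . . .
    . . . . . . . . . .
    . . . . . . . . . .
    . . . . . . . . . .
    . . . . . . . . . .

Result: 2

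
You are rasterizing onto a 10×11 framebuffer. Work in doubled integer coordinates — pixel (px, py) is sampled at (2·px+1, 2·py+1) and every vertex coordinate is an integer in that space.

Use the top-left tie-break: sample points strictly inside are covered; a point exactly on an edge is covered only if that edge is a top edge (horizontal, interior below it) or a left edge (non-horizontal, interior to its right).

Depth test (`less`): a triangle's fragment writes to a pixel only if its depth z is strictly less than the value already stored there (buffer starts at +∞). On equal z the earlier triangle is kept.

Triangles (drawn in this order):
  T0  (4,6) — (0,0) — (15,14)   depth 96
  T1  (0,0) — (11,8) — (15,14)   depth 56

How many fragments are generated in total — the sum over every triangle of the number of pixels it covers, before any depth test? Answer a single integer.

T0:
  2·area = 34
  edge (4, 6)→(0, 0): d=(-4,-6) top-left  bias=+0
  edge (0, 0)→(15, 14): d=(15,14) right/bottom  bias=-1
  edge (15, 14)→(4, 6): d=(-11,-8) top-left  bias=+0
    (0,0)@(1, 1): e=[2,1,31] → █
    (1,0)@(3, 1): e=[14,-27,47] → ·
    (0,1)@(1, 3): e=[-6,31,9] → ·
    (1,1)@(3, 3): e=[6,3,25] → █
    (2,1)@(5, 3): e=[18,-25,41] → ·
    (1,2)@(3, 5): e=[-2,33,3] → ·
    (2,2)@(5, 5): e=[10,5,19] → █
    (3,2)@(7, 5): e=[22,-23,35] → ·
    (2,3)@(5, 7): e=[2,35,-3] → ·
    (3,3)@(7, 7): e=[14,7,13] → █
    (4,3)@(9, 7): e=[26,-21,29] → ·
    (3,4)@(7, 9): e=[6,37,-9] → ·
  covered (6 px):
    █ · · · · · · · · ·
    · █ · · · · · · · ·
    · · █ · · · · · · ·
    · · · █ · · · · · ·
    · · · · █ · · · · ·
    · · · · · █ · · · ·
    · · · · · · · · · ·
    · · · · · · · · · ·
    · · · · · · · · · ·
    · · · · · · · · · ·
    · · · · · · · · · ·
T1:
  2·area = 34
  edge (0, 0)→(11, 8): d=(11,8) right/bottom  bias=-1
  edge (11, 8)→(15, 14): d=(4,6) right/bottom  bias=-1
  edge (15, 14)→(0, 0): d=(-15,-14) top-left  bias=+0
    (4,2)@(9, 5): e=[-17,0,51] → ·  [on edge]
    (4,3)@(9, 7): e=[5,8,21] → █
    (5,3)@(11, 7): e=[-11,-4,49] → ·
    (4,4)@(9, 9): e=[27,16,-9] → ·
    (5,4)@(11, 9): e=[11,4,19] → █
    (6,4)@(13, 9): e=[-5,-8,47] → ·
    (5,5)@(11, 11): e=[33,12,-11] → ·
    (6,5)@(13, 11): e=[17,0,17] → ·  [on edge]
    (8,8)@(17, 17): e=[51,0,-17] → ·  [on edge]
  covered (2 px):
    · · · · · · · · · ·
    · · · · · · · · · ·
    · · · · · · · · · ·
    · · · · █ · · · · ·
    · · · · · █ · · · ·
    · · · · · · · · · ·
    · · · · · · · · · ·
    · · · · · · · · · ·
    · · · · · · · · · ·
    · · · · · · · · · ·
    · · · · · · · · · ·

Answer: 8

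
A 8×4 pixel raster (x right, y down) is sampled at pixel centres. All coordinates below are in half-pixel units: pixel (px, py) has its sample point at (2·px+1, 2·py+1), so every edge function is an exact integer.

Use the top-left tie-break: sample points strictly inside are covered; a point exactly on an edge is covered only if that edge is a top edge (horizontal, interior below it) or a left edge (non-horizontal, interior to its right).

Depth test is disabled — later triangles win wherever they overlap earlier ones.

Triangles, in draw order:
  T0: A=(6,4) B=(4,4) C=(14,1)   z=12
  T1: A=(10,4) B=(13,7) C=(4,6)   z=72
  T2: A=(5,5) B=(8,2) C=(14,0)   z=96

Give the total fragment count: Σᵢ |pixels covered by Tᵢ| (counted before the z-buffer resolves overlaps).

T0:
  2·area = 6
  edge (6, 4)→(4, 4): d=(-2,0) right/bottom  bias=-1
  edge (4, 4)→(14, 1): d=(10,-3) top-left  bias=+0
  edge (14, 1)→(6, 4): d=(-8,3) right/bottom  bias=-1
  covered (0 px):
    · · · · · · · ·
    · · · · · · · ·
    · · · · · · · ·
    · · · · · · · ·
T1:
  2·area = 24
  edge (10, 4)→(13, 7): d=(3,3) right/bottom  bias=-1
  edge (13, 7)→(4, 6): d=(-9,-1) top-left  bias=+0
  edge (4, 6)→(10, 4): d=(6,-2) top-left  bias=+0
    (3,0)@(7, 1): e=[0,48,-24] → ·  [on edge]
    (4,1)@(9, 3): e=[0,32,-8] → ·  [on edge]
    (6,1)@(13, 3): e=[-12,36,0] → ·  [on edge]
    (3,2)@(7, 5): e=[12,12,0] → █  [on edge]
    (4,2)@(9, 5): e=[6,14,4] → █
    (5,2)@(11, 5): e=[0,16,8] → ·  [on edge]
    (0,3)@(1, 7): e=[36,-12,0] → ·  [on edge]
    (3,3)@(7, 7): e=[18,-6,12] → ·
    (4,3)@(9, 7): e=[12,-4,16] → ·
    (6,3)@(13, 7): e=[0,0,24] → ·  [on edge]
  covered (2 px):
    · · · · · · · ·
    · · · · · · · ·
    · · · █ █ · · ·
    · · · · · · · ·
T2:
  2·area = 12
  edge (5, 5)→(8, 2): d=(3,-3) top-left  bias=+0
  edge (8, 2)→(14, 0): d=(6,-2) top-left  bias=+0
  edge (14, 0)→(5, 5): d=(-9,5) right/bottom  bias=-1
    (4,0)@(9, 1): e=[0,-4,16] → ·  [on edge]
    (5,0)@(11, 1): e=[6,0,6] → █  [on edge]
    (6,0)@(13, 1): e=[12,4,-4] → ·
    (2,1)@(5, 3): e=[-6,0,18] → ·  [on edge]
    (3,1)@(7, 3): e=[0,4,8] → █  [on edge]
    (4,1)@(9, 3): e=[6,8,-2] → ·
    (5,1)@(11, 3): e=[12,12,-12] → ·
    (2,2)@(5, 5): e=[0,12,0] → ·  [on edge]
    (3,2)@(7, 5): e=[6,16,-10] → ·
    (1,3)@(3, 7): e=[0,20,-8] → ·  [on edge]
  covered (2 px):
    · · · · · █ · ·
    · · · █ · · · ·
    · · · · · · · ·
    · · · · · · · ·

Result: 4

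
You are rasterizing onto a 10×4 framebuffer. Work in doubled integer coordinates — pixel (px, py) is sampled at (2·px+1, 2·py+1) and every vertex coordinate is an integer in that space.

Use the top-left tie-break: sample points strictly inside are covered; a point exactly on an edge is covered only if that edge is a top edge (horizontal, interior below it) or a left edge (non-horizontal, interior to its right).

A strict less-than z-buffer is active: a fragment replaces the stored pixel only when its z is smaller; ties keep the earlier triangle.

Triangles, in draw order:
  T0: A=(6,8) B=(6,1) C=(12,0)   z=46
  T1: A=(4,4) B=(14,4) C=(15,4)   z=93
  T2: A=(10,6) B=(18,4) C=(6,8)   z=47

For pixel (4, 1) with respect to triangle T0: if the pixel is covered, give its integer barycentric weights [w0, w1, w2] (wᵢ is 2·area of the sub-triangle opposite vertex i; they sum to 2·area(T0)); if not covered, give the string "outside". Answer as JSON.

T0:
  2·area = 42
  edge (6, 8)→(6, 1): d=(0,-7) top-left  bias=+0
  edge (6, 1)→(12, 0): d=(6,-1) top-left  bias=+0
  edge (12, 0)→(6, 8): d=(-6,8) right/bottom  bias=-1
    (3,0)@(7, 1): e=[7,1,34] → █
    (4,0)@(9, 1): e=[21,3,18] → █
    (5,0)@(11, 1): e=[35,5,2] → █
    (6,0)@(13, 1): e=[49,7,-14] → ·
    (3,1)@(7, 3): e=[7,13,22] → █
    (5,1)@(11, 3): e=[35,17,-10] → ·
    (3,2)@(7, 5): e=[7,25,10] → █
    (4,2)@(9, 5): e=[21,27,-6] → ·
    (3,3)@(7, 7): e=[7,37,-2] → ·
  covered (6 px):
    · · · █ █ █ · · · ·
    · · · █ █ · · · · ·
    · · · █ · · · · · ·
    · · · · · · · · · ·
T1:
  degenerate (2·area = 0) — covers nothing
T2:
  2·area = 8
  edge (10, 6)→(18, 4): d=(8,-2) top-left  bias=+0
  edge (18, 4)→(6, 8): d=(-12,4) right/bottom  bias=-1
  edge (6, 8)→(10, 6): d=(4,-2) top-left  bias=+0
    (7,2)@(15, 5): e=[2,0,6] → ·  [on edge]
    (4,3)@(9, 7): e=[6,0,2] → ·  [on edge]
  covered (0 px):
    · · · · · · · · · ·
    · · · · · · · · · ·
    · · · · · · · · · ·
    · · · · · · · · · ·

Result: [15,6,21]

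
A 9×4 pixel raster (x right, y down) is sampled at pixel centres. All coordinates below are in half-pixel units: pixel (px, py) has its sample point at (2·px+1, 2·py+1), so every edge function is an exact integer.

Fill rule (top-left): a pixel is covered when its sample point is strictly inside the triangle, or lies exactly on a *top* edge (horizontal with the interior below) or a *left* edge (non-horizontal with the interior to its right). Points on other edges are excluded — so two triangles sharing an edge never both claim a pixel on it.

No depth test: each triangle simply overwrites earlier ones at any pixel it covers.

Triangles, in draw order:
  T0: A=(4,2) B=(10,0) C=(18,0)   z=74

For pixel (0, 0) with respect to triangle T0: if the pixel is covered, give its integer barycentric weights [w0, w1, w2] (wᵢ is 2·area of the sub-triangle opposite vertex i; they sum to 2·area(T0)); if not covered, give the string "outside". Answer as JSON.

T0:
  2·area = 16
  edge (4, 2)→(10, 0): d=(6,-2) top-left  bias=+0
  edge (10, 0)→(18, 0): d=(8,0) top-left  bias=+0
  edge (18, 0)→(4, 2): d=(-14,2) right/bottom  bias=-1
    (3,0)@(7, 1): e=[0,8,8] → #  [on edge]
    (4,0)@(9, 1): e=[4,8,4] → #
    (5,0)@(11, 1): e=[8,8,0] → ·  [on edge]
    (0,1)@(1, 3): e=[0,24,-8] → ·  [on edge]
    (3,1)@(7, 3): e=[12,24,-20] → ·
    (4,1)@(9, 3): e=[16,24,-24] → ·
  covered (2 px):
    · · · # # · · · ·
    · · · · · · · · ·
    · · · · · · · · ·
    · · · · · · · · ·

Final: "outside"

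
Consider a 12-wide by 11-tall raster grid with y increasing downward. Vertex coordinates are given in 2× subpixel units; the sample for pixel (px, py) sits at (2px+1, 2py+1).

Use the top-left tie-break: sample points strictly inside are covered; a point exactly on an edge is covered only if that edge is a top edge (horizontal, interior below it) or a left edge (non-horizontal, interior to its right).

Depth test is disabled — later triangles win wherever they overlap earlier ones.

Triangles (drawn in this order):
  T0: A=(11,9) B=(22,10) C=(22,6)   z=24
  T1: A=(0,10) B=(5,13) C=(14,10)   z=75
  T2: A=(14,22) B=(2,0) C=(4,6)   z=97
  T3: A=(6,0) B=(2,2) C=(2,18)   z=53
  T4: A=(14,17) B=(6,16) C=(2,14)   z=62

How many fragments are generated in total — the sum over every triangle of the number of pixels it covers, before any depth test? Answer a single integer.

T0:
  2·area = 44  (B↔C swapped to make it positive)
  edge (11, 9)→(22, 6): d=(11,-3) top-left  bias=+0
  edge (22, 6)→(22, 10): d=(0,4) right/bottom  bias=-1
  edge (22, 10)→(11, 9): d=(-11,-1) top-left  bias=+0
    (9,3)@(19, 7): e=[2,12,30] → #
    (10,3)@(21, 7): e=[8,4,32] → #
    (11,3)@(23, 7): e=[14,-4,34] → ·
    (5,4)@(11, 9): e=[0,44,0] → #  [on edge]
    (6,4)@(13, 9): e=[6,36,2] → #
    (7,4)@(15, 9): e=[12,28,4] → #
    (8,4)@(17, 9): e=[18,20,6] → #
    (11,4)@(23, 9): e=[36,-4,12] → ·
    (5,5)@(11, 11): e=[22,44,-22] → ·
    (6,5)@(13, 11): e=[28,36,-20] → ·
    (7,5)@(15, 11): e=[34,28,-18] → ·
    (8,5)@(17, 11): e=[40,20,-16] → ·
  covered (8 px):
    · · · · · · · · · · · ·
    · · · · · · · · · · · ·
    · · · · · · · · · · · ·
    · · · · · · · · · # # ·
    · · · · · # # # # # # ·
    · · · · · · · · · · · ·
    · · · · · · · · · · · ·
    · · · · · · · · · · · ·
    · · · · · · · · · · · ·
    · · · · · · · · · · · ·
    · · · · · · · · · · · ·
T1:
  2·area = 42  (B↔C swapped to make it positive)
  edge (0, 10)→(14, 10): d=(14,0) top-left  bias=+0
  edge (14, 10)→(5, 13): d=(-9,3) right/bottom  bias=-1
  edge (5, 13)→(0, 10): d=(-5,-3) top-left  bias=+0
    (11,3)@(23, 7): e=[-42,0,84] → ·  [on edge]
    (8,4)@(17, 9): e=[-14,0,56] → ·  [on edge]
    (1,5)@(3, 11): e=[14,24,4] → #
    (2,5)@(5, 11): e=[14,18,10] → #
    (3,5)@(7, 11): e=[14,12,16] → #
    (4,5)@(9, 11): e=[14,6,22] → #
    (5,5)@(11, 11): e=[14,0,28] → ·  [on edge]
    (1,6)@(3, 13): e=[42,6,-6] → ·
    (2,6)@(5, 13): e=[42,0,0] → ·  [on edge]
    (3,6)@(7, 13): e=[42,-6,6] → ·
    (4,6)@(9, 13): e=[42,-12,12] → ·
    (7,9)@(15, 19): e=[126,-84,0] → ·  [on edge]
  covered (4 px):
    · · · · · · · · · · · ·
    · · · · · · · · · · · ·
    · · · · · · · · · · · ·
    · · · · · · · · · · · ·
    · · · · · · · · · · · ·
    · # # # # · · · · · · ·
    · · · · · · · · · · · ·
    · · · · · · · · · · · ·
    · · · · · · · · · · · ·
    · · · · · · · · · · · ·
    · · · · · · · · · · · ·
T2:
  2·area = 28  (B↔C swapped to make it positive)
  edge (14, 22)→(4, 6): d=(-10,-16) top-left  bias=+0
  edge (4, 6)→(2, 0): d=(-2,-6) top-left  bias=+0
  edge (2, 0)→(14, 22): d=(12,22) right/bottom  bias=-1
    (1,1)@(3, 3): e=[14,0,14] → #  [on edge]
    (2,1)@(5, 3): e=[46,12,-30] → ·
    (1,2)@(3, 5): e=[-6,-4,38] → ·
    (2,3)@(5, 7): e=[6,4,18] → #
    (3,3)@(7, 7): e=[38,16,-26] → ·
    (2,4)@(5, 9): e=[-14,0,42] → ·  [on edge]
    (4,6)@(9, 13): e=[10,16,2] → #
    (5,6)@(11, 13): e=[42,28,-42] → ·
    (3,7)@(7, 15): e=[-42,0,70] → ·  [on edge]
    (4,7)@(9, 15): e=[-10,12,26] → ·
    (5,8)@(11, 17): e=[2,20,6] → #
    (6,8)@(13, 17): e=[34,32,-38] → ·
    (4,10)@(9, 21): e=[-70,0,98] → ·  [on edge]
  covered (4 px):
    · · · · · · · · · · · ·
    · # · · · · · · · · · ·
    · · · · · · · · · · · ·
    · · # · · · · · · · · ·
    · · · · · · · · · · · ·
    · · · · · · · · · · · ·
    · · · · # · · · · · · ·
    · · · · · · · · · · · ·
    · · · · · # · · · · · ·
    · · · · · · · · · · · ·
    · · · · · · · · · · · ·
T3:
  2·area = 64  (B↔C swapped to make it positive)
  edge (6, 0)→(2, 18): d=(-4,18) right/bottom  bias=-1
  edge (2, 18)→(2, 2): d=(0,-16) top-left  bias=+0
  edge (2, 2)→(6, 0): d=(4,-2) top-left  bias=+0
    (2,0)@(5, 1): e=[14,48,2] → #
    (3,0)@(7, 1): e=[-22,80,6] → ·
    (1,1)@(3, 3): e=[42,16,6] → #
    (3,1)@(7, 3): e=[-30,80,14] → ·
    (1,2)@(3, 5): e=[34,16,14] → #
    (2,2)@(5, 5): e=[-2,48,18] → ·
    (1,3)@(3, 7): e=[26,16,22] → #
    (2,3)@(5, 7): e=[-10,48,26] → ·
    (1,4)@(3, 9): e=[18,16,30] → #
    (2,4)@(5, 9): e=[-18,48,34] → ·
    (1,5)@(3, 11): e=[10,16,38] → #
    (2,5)@(5, 11): e=[-26,48,42] → ·
  covered (8 px):
    · · # · · · · · · · · ·
    · # # · · · · · · · · ·
    · # · · · · · · · · · ·
    · # · · · · · · · · · ·
    · # · · · · · · · · · ·
    · # · · · · · · · · · ·
    · # · · · · · · · · · ·
    · · · · · · · · · · · ·
    · · · · · · · · · · · ·
    · · · · · · · · · · · ·
    · · · · · · · · · · · ·
T4:
  2·area = 12
  edge (14, 17)→(6, 16): d=(-8,-1) top-left  bias=+0
  edge (6, 16)→(2, 14): d=(-4,-2) top-left  bias=+0
  edge (2, 14)→(14, 17): d=(12,3) right/bottom  bias=-1
    (2,7)@(5, 15): e=[7,2,3] → #
    (3,7)@(7, 15): e=[9,6,-3] → ·
    (2,8)@(5, 17): e=[-9,-6,27] → ·
  covered (1 px):
    · · · · · · · · · · · ·
    · · · · · · · · · · · ·
    · · · · · · · · · · · ·
    · · · · · · · · · · · ·
    · · · · · · · · · · · ·
    · · · · · · · · · · · ·
    · · · · · · · · · · · ·
    · · # · · · · · · · · ·
    · · · · · · · · · · · ·
    · · · · · · · · · · · ·
    · · · · · · · · · · · ·

Final: 25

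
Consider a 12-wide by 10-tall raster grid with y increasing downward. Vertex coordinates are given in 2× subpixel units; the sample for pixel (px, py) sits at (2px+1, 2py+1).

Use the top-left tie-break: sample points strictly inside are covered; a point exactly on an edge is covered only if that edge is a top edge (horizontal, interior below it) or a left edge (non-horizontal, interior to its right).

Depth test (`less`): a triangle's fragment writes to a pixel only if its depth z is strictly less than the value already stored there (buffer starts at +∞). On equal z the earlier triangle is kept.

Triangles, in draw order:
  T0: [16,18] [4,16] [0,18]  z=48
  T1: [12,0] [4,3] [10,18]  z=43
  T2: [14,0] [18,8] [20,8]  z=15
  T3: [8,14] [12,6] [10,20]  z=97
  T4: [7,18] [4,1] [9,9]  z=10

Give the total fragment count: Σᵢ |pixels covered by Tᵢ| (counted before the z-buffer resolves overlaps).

T0:
  2·area = 32  (B↔C swapped to make it positive)
  edge (16, 18)→(0, 18): d=(-16,0) right/bottom  bias=-1
  edge (0, 18)→(4, 16): d=(4,-2) top-left  bias=+0
  edge (4, 16)→(16, 18): d=(12,2) right/bottom  bias=-1
    (1,8)@(3, 17): e=[16,2,14] → X
    (2,8)@(5, 17): e=[16,6,10] → X
    (3,8)@(7, 17): e=[16,10,6] → X
    (4,8)@(9, 17): e=[16,14,2] → X
    (5,8)@(11, 17): e=[16,18,-2] → .
    (1,9)@(3, 19): e=[-16,10,38] → .
    (2,9)@(5, 19): e=[-16,14,34] → .
    (3,9)@(7, 19): e=[-16,18,30] → .
    (4,9)@(9, 19): e=[-16,22,26] → .
  covered (4 px):
    . . . . . . . . . . . .
    . . . . . . . . . . . .
    . . . . . . . . . . . .
    . . . . . . . . . . . .
    . . . . . . . . . . . .
    . . . . . . . . . . . .
    . . . . . . . . . . . .
    . . . . . . . . . . . .
    . X X X X . . . . . . .
    . . . . . . . . . . . .
T1:
  2·area = 138  (B↔C swapped to make it positive)
  edge (12, 0)→(10, 18): d=(-2,18) right/bottom  bias=-1
  edge (10, 18)→(4, 3): d=(-6,-15) top-left  bias=+0
  edge (4, 3)→(12, 0): d=(8,-3) top-left  bias=+0
    (5,0)@(11, 1): e=[16,117,5] → X
    (6,0)@(13, 1): e=[-20,147,11] → .
    (2,1)@(5, 3): e=[120,15,3] → X
    (3,1)@(7, 3): e=[84,45,9] → X
    (4,1)@(9, 3): e=[48,75,15] → X
    (6,1)@(13, 3): e=[-24,135,27] → .
    (2,2)@(5, 5): e=[116,3,19] → X
    (6,2)@(13, 5): e=[-28,123,43] → .
    (2,3)@(5, 7): e=[112,-9,35] → .
    (3,3)@(7, 7): e=[76,21,41] → X
    (6,3)@(13, 7): e=[-32,111,59] → .
    (3,4)@(7, 9): e=[72,9,57] → X
    (5,4)@(11, 9): e=[0,69,69] → .  [on edge]
  covered (17 px):
    . . . . . X . . . . . .
    . . X X X X . . . . . .
    . . X X X X . . . . . .
    . . . X X X . . . . . .
    . . . X X . . . . . . .
    . . . . X . . . . . . .
    . . . . X . . . . . . .
    . . . . X . . . . . . .
    . . . . . . . . . . . .
    . . . . . . . . . . . .
T2:
  2·area = 16  (B↔C swapped to make it positive)
  edge (14, 0)→(20, 8): d=(6,8) right/bottom  bias=-1
  edge (20, 8)→(18, 8): d=(-2,0) right/bottom  bias=-1
  edge (18, 8)→(14, 0): d=(-4,-8) top-left  bias=+0
    (8,2)@(17, 5): e=[6,6,4] → X
    (9,2)@(19, 5): e=[-10,6,20] → .
    (8,3)@(17, 7): e=[18,2,-4] → .
    (9,3)@(19, 7): e=[2,2,12] → X
    (10,3)@(21, 7): e=[-14,2,28] → .
    (9,4)@(19, 9): e=[14,-2,4] → .
  covered (2 px):
    . . . . . . . . . . . .
    . . . . . . . . . . . .
    . . . . . . . . X . . .
    . . . . . . . . . X . .
    . . . . . . . . . . . .
    . . . . . . . . . . . .
    . . . . . . . . . . . .
    . . . . . . . . . . . .
    . . . . . . . . . . . .
    . . . . . . . . . . . .
T3:
  2·area = 40
  edge (8, 14)→(12, 6): d=(4,-8) top-left  bias=+0
  edge (12, 6)→(10, 20): d=(-2,14) right/bottom  bias=-1
  edge (10, 20)→(8, 14): d=(-2,-6) top-left  bias=+0
    (2,2)@(5, 5): e=[-60,100,0] → .  [on edge]
    (5,4)@(11, 9): e=[4,8,28] → X
    (6,4)@(13, 9): e=[20,-20,40] → .
    (3,5)@(7, 11): e=[-20,60,0] → .  [on edge]
    (5,5)@(11, 11): e=[12,4,24] → X
    (6,5)@(13, 11): e=[28,-24,36] → .
    (4,6)@(9, 13): e=[4,28,8] → X
    (5,6)@(11, 13): e=[20,0,20] → .  [on edge]
    (4,7)@(9, 15): e=[12,24,4] → X
    (5,7)@(11, 15): e=[28,-4,16] → .
    (4,8)@(9, 17): e=[20,20,0] → X  [on edge]
    (5,8)@(11, 17): e=[36,-8,12] → .
  covered (5 px):
    . . . . . . . . . . . .
    . . . . . . . . . . . .
    . . . . . . . . . . . .
    . . . . . . . . . . . .
    . . . . . X . . . . . .
    . . . . . X . . . . . .
    . . . . X . . . . . . .
    . . . . X . . . . . . .
    . . . . X . . . . . . .
    . . . . . . . . . . . .
T4:
  2·area = 61
  edge (7, 18)→(4, 1): d=(-3,-17) top-left  bias=+0
  edge (4, 1)→(9, 9): d=(5,8) right/bottom  bias=-1
  edge (9, 9)→(7, 18): d=(-2,9) right/bottom  bias=-1
    (2,1)@(5, 3): e=[11,2,48] → X
    (3,1)@(7, 3): e=[45,-14,30] → .
    (2,2)@(5, 5): e=[5,12,44] → X
    (3,2)@(7, 5): e=[39,-4,26] → .
    (2,3)@(5, 7): e=[-1,22,40] → .
    (3,3)@(7, 7): e=[33,6,22] → X
    (4,3)@(9, 7): e=[67,-10,4] → .
    (3,4)@(7, 9): e=[27,16,18] → X
    (4,4)@(9, 9): e=[61,0,0] → .  [on edge]
    (3,5)@(7, 11): e=[21,26,14] → X
    (4,5)@(9, 11): e=[55,10,-4] → .
    (3,6)@(7, 13): e=[15,36,10] → X
  covered (8 px):
    . . . . . . . . . . . .
    . . X . . . . . . . . .
    . . X . . . . . . . . .
    . . . X . . . . . . . .
    . . . X . . . . . . . .
    . . . X . . . . . . . .
    . . . X . . . . . . . .
    . . . X . . . . . . . .
    . . . X . . . . . . . .
    . . . . . . . . . . . .

Answer: 36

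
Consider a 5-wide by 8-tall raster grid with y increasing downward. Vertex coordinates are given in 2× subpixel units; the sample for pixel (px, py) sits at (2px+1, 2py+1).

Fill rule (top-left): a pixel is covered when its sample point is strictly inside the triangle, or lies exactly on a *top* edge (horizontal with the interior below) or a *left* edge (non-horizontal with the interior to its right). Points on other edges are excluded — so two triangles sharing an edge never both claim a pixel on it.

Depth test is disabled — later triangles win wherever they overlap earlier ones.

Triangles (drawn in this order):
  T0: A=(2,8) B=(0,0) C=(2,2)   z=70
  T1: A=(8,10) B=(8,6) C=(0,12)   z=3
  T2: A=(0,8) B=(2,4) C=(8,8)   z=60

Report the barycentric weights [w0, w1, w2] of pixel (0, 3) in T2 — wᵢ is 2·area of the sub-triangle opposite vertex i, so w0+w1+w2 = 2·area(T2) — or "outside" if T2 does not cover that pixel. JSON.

T0:
  2·area = 12
  edge (2, 8)→(0, 0): d=(-2,-8) top-left  bias=+0
  edge (0, 0)→(2, 2): d=(2,2) right/bottom  bias=-1
  edge (2, 2)→(2, 8): d=(0,6) right/bottom  bias=-1
    (0,0)@(1, 1): e=[6,0,6] → .  [on edge]
    (0,1)@(1, 3): e=[2,4,6] → X
    (1,1)@(3, 3): e=[18,0,-6] → .  [on edge]
    (0,2)@(1, 5): e=[-2,8,6] → .
    (2,2)@(5, 5): e=[30,0,-18] → .  [on edge]
    (3,3)@(7, 7): e=[42,0,-30] → .  [on edge]
    (4,4)@(9, 9): e=[54,0,-42] → .  [on edge]
  covered (1 px):
    . . . . .
    X . . . .
    . . . . .
    . . . . .
    . . . . .
    . . . . .
    . . . . .
    . . . . .
T1:
  2·area = 32  (B↔C swapped to make it positive)
  edge (8, 10)→(0, 12): d=(-8,2) right/bottom  bias=-1
  edge (0, 12)→(8, 6): d=(8,-6) top-left  bias=+0
  edge (8, 6)→(8, 10): d=(0,4) right/bottom  bias=-1
    (3,3)@(7, 7): e=[26,2,4] → X
    (4,3)@(9, 7): e=[22,14,-4] → .
    (2,4)@(5, 9): e=[14,6,12] → X
    (4,4)@(9, 9): e=[6,30,-4] → .
    (1,5)@(3, 11): e=[2,10,20] → X
    (2,5)@(5, 11): e=[-2,22,12] → .
    (3,5)@(7, 11): e=[-6,34,4] → .
    (1,6)@(3, 13): e=[-14,26,20] → .
  covered (4 px):
    . . . . .
    . . . . .
    . . . . .
    . . . X .
    . . X X .
    . X . . .
    . . . . .
    . . . . .
T2:
  2·area = 32
  edge (0, 8)→(2, 4): d=(2,-4) top-left  bias=+0
  edge (2, 4)→(8, 8): d=(6,4) right/bottom  bias=-1
  edge (8, 8)→(0, 8): d=(-8,0) right/bottom  bias=-1
    (1,2)@(3, 5): e=[6,2,24] → X
    (2,2)@(5, 5): e=[14,-6,24] → .
    (0,3)@(1, 7): e=[2,22,8] → X
    (2,3)@(5, 7): e=[18,6,8] → X
    (3,3)@(7, 7): e=[26,-2,8] → .
    (0,4)@(1, 9): e=[6,34,-8] → .
    (1,4)@(3, 9): e=[14,26,-8] → .
    (2,4)@(5, 9): e=[22,18,-8] → .
  covered (4 px):
    . . . . .
    . . . . .
    . X . . .
    X X X . .
    . . . . .
    . . . . .
    . . . . .
    . . . . .

Answer: [22,8,2]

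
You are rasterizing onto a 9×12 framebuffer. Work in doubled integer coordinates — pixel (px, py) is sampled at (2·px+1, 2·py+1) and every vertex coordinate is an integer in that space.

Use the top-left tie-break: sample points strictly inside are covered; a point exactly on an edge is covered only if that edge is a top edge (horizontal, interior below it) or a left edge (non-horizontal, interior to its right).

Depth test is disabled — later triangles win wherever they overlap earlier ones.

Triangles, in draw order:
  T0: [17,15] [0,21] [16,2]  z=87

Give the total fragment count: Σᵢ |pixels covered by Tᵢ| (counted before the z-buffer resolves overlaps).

T0:
  2·area = 227
  edge (17, 15)→(0, 21): d=(-17,6) right/bottom  bias=-1
  edge (0, 21)→(16, 2): d=(16,-19) top-left  bias=+0
  edge (16, 2)→(17, 15): d=(1,13) right/bottom  bias=-1
    (7,2)@(15, 5): e=[182,29,16] → #
    (8,2)@(17, 5): e=[170,67,-10] → ·
    (6,3)@(13, 7): e=[160,23,44] → #
    (8,3)@(17, 7): e=[136,99,-8] → ·
    (5,4)@(11, 9): e=[138,17,72] → #
    (8,4)@(17, 9): e=[102,131,-6] → ·
    (4,5)@(9, 11): e=[116,11,100] → #
    (8,5)@(17, 11): e=[68,163,-4] → ·
    (3,6)@(7, 13): e=[94,5,128] → #
    (8,6)@(17, 13): e=[34,195,-2] → ·
    (3,7)@(7, 15): e=[60,37,130] → #
    (8,7)@(17, 15): e=[0,227,0] → ·  [on edge]
  covered (26 px):
    · · · · · · · · ·
    · · · · · · · · ·
    · · · · · · · # ·
    · · · · · · # # ·
    · · · · · # # # ·
    · · · · # # # # ·
    · · · # # # # # ·
    · · · # # # # # ·
    · · # # # # · · ·
    · # # · · · · · ·
    · · · · · · · · ·
    · · · · · · · · ·

Answer: 26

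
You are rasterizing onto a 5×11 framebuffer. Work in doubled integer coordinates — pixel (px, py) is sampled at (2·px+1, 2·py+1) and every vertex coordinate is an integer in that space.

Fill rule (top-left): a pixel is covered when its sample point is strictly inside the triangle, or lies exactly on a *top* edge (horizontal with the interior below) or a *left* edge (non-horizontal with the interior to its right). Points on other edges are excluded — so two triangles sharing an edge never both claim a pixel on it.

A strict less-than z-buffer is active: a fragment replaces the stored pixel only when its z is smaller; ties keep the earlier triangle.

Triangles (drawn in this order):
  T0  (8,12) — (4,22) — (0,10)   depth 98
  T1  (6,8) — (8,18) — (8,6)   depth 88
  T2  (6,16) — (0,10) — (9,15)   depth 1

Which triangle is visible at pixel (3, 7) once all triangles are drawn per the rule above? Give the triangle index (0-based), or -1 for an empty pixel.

T0:
  2·area = 88
  edge (8, 12)→(4, 22): d=(-4,10) right/bottom  bias=-1
  edge (4, 22)→(0, 10): d=(-4,-12) top-left  bias=+0
  edge (0, 10)→(8, 12): d=(8,2) right/bottom  bias=-1
    (0,5)@(1, 11): e=[74,8,6] → X
    (1,5)@(3, 11): e=[54,32,2] → X
    (2,5)@(5, 11): e=[34,56,-2] → .
    (0,6)@(1, 13): e=[66,0,22] → X  [on edge]
    (2,6)@(5, 13): e=[26,48,14] → X
    (3,6)@(7, 13): e=[6,72,10] → X
    (4,6)@(9, 13): e=[-14,96,6] → .
    (0,7)@(1, 15): e=[58,-8,38] → .
    (1,7)@(3, 15): e=[38,16,34] → X
    (3,7)@(7, 15): e=[-2,64,26] → .
    (1,8)@(3, 17): e=[30,8,50] → X
    (3,8)@(7, 17): e=[-10,56,42] → .
    (1,9)@(3, 19): e=[22,0,66] → X  [on edge]
  covered (12 px):
    . . . . .
    . . . . .
    . . . . .
    . . . . .
    . . . . .
    X X . . .
    X X X X .
    . X X . .
    . X X . .
    . X X . .
    . . . . .
T1:
  2·area = 24  (B↔C swapped to make it positive)
  edge (6, 8)→(8, 6): d=(2,-2) top-left  bias=+0
  edge (8, 6)→(8, 18): d=(0,12) right/bottom  bias=-1
  edge (8, 18)→(6, 8): d=(-2,-10) top-left  bias=+0
    (2,1)@(5, 3): e=[-12,36,0] → .  [on edge]
    (4,2)@(9, 5): e=[0,-12,36] → .  [on edge]
    (3,3)@(7, 7): e=[0,12,12] → X  [on edge]
    (4,3)@(9, 7): e=[4,-12,32] → .
    (2,4)@(5, 9): e=[0,36,-12] → .  [on edge]
    (3,4)@(7, 9): e=[4,12,8] → X
    (4,4)@(9, 9): e=[8,-12,28] → .
    (1,5)@(3, 11): e=[0,60,-36] → .  [on edge]
    (3,5)@(7, 11): e=[8,12,4] → X
    (4,5)@(9, 11): e=[12,-12,24] → .
    (0,6)@(1, 13): e=[0,84,-60] → .  [on edge]
    (3,6)@(7, 13): e=[12,12,0] → X  [on edge]
  covered (4 px):
    . . . . .
    . . . . .
    . . . . .
    . . . X .
    . . . X .
    . . . X .
    . . . X .
    . . . . .
    . . . . .
    . . . . .
    . . . . .
T2:
  2·area = 24
  edge (6, 16)→(0, 10): d=(-6,-6) top-left  bias=+0
  edge (0, 10)→(9, 15): d=(9,5) right/bottom  bias=-1
  edge (9, 15)→(6, 16): d=(-3,1) right/bottom  bias=-1
    (0,5)@(1, 11): e=[0,4,20] → X  [on edge]
    (1,5)@(3, 11): e=[12,-6,18] → .
    (0,6)@(1, 13): e=[-12,22,14] → .
    (1,6)@(3, 13): e=[0,12,12] → X  [on edge]
    (2,6)@(5, 13): e=[12,2,10] → X
    (3,6)@(7, 13): e=[24,-8,8] → .
    (1,7)@(3, 15): e=[-12,30,6] → .
    (2,7)@(5, 15): e=[0,20,4] → X  [on edge]
    (3,7)@(7, 15): e=[12,10,2] → X
    (4,7)@(9, 15): e=[24,0,0] → .  [on edge]
    (1,8)@(3, 17): e=[-24,48,0] → .  [on edge]
    (2,8)@(5, 17): e=[-12,38,-2] → .
    (3,8)@(7, 17): e=[0,28,-4] → .  [on edge]
    (4,9)@(9, 19): e=[0,36,-12] → .  [on edge]
  covered (5 px):
    . . . . .
    . . . . .
    . . . . .
    . . . . .
    . . . . .
    X . . . .
    . X X . .
    . . X X .
    . . . . .
    . . . . .
    . . . . .

Z-buffer (winner per pixel, '.' = empty):
  . . . . .
  . . . . .
  . . . . .
  . . . 1 .
  . . . 1 .
  2 0 . 1 .
  0 2 2 1 .
  . 0 2 2 .
  . 0 0 . .
  . 0 0 . .
  . . . . .

Result: 2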